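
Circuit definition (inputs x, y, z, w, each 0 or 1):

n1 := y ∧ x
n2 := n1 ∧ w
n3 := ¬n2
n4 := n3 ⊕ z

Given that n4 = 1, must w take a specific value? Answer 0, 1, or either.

Both values of w occur among assignments with n4 = 1:
  w=0: x=0, y=0, z=0, w=0
  w=1: x=0, y=0, z=0, w=1

either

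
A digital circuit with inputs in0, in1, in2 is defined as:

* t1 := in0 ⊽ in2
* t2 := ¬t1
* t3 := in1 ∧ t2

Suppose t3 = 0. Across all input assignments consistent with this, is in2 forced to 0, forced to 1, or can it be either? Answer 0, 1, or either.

either

Both values of in2 occur among assignments with t3 = 0:
  in2=0: in0=0, in1=0, in2=0
  in2=1: in0=0, in1=0, in2=1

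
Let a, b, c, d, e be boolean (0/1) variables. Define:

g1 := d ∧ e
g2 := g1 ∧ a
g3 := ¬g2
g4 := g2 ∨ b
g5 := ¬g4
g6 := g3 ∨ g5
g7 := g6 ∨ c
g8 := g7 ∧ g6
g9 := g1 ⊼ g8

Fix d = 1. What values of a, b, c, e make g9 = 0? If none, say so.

g9 = g1 ⊼ g8 must be 0, so both g1 = 1 and g8 = 1.
g1 = d ∧ e must be 1, so both d = 1 and e = 1.
Check with d = 1 and a=0, b=0, c=1, e=1:
g1 = d ∧ e = 1 ∧ 1 = 1
g2 = g1 ∧ a = 1 ∧ 0 = 0
g3 = ¬g2 = ¬0 = 1
g4 = g2 ∨ b = 0 ∨ 0 = 0
g5 = ¬g4 = ¬0 = 1
g6 = g3 ∨ g5 = 1 ∨ 1 = 1
g7 = g6 ∨ c = 1 ∨ 1 = 1
g8 = g7 ∧ g6 = 1 ∧ 1 = 1
g9 = g1 ⊼ g8 = 1 ⊼ 1 = 0
So g9 = 0.

a=0 b=0 c=1 e=1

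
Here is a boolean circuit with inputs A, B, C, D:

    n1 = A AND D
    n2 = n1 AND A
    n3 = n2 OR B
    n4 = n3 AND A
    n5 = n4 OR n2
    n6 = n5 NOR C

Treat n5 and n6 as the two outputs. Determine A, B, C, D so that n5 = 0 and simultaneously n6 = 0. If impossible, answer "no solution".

A=0 B=1 C=1 D=0

Check with A=0 B=1 C=1 D=0:
n1 = A AND D = 0 AND 0 = 0
n2 = n1 AND A = 0 AND 0 = 0
n3 = n2 OR B = 0 OR 1 = 1
n4 = n3 AND A = 1 AND 0 = 0
n5 = n4 OR n2 = 0 OR 0 = 0
n6 = n5 NOR C = 0 NOR 1 = 0
So n5 = 0 and n6 = 0.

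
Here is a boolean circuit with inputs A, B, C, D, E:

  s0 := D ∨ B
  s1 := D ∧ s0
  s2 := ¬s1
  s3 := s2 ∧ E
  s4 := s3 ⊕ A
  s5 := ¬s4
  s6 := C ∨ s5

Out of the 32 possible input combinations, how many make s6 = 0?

8

s6 = C ∨ s5 must be 0, so both C = 0 and s5 = 0.
s5 = ¬s4 must be 0, so s4 = 1.
s4 = s3 ⊕ A must be 1, so s3 and A differ.
Enumerating the 32 input combinations, 8 give s6 = 0 and 24 give s6 = 1.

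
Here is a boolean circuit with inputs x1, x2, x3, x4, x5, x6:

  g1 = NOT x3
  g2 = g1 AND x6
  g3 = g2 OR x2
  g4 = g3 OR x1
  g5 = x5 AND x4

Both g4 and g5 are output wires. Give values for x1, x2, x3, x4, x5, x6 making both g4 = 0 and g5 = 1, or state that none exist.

Check with x1=0, x2=0, x3=1, x4=1, x5=1, x6=0:
g1 = NOT x3 = NOT 1 = 0
g2 = g1 AND x6 = 0 AND 0 = 0
g3 = g2 OR x2 = 0 OR 0 = 0
g4 = g3 OR x1 = 0 OR 0 = 0
g5 = x5 AND x4 = 1 AND 1 = 1
So g4 = 0 and g5 = 1.

x1=0, x2=0, x3=1, x4=1, x5=1, x6=0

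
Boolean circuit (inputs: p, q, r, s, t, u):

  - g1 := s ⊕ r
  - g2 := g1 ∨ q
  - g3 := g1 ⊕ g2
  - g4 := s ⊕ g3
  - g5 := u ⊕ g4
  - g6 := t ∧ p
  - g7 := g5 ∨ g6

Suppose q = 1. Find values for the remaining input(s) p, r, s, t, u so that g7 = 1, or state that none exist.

g7 = g5 ∨ g6 must be 1, so at least one of g5, g6 is 1.
Check with q = 1 and p=1, r=1, s=1, t=0, u=1:
g1 = s ⊕ r = 1 ⊕ 1 = 0
g2 = g1 ∨ q = 0 ∨ 1 = 1
g3 = g1 ⊕ g2 = 0 ⊕ 1 = 1
g4 = s ⊕ g3 = 1 ⊕ 1 = 0
g5 = u ⊕ g4 = 1 ⊕ 0 = 1
g6 = t ∧ p = 0 ∧ 1 = 0
g7 = g5 ∨ g6 = 1 ∨ 0 = 1
So g7 = 1.

p=1, r=1, s=1, t=0, u=1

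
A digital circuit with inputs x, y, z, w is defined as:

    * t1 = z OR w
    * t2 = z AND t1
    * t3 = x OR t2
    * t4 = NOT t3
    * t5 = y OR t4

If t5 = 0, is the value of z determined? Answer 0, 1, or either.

either

Both values of z occur among assignments with t5 = 0:
  z=0: x=1, y=0, z=0, w=0
  z=1: x=0, y=0, z=1, w=0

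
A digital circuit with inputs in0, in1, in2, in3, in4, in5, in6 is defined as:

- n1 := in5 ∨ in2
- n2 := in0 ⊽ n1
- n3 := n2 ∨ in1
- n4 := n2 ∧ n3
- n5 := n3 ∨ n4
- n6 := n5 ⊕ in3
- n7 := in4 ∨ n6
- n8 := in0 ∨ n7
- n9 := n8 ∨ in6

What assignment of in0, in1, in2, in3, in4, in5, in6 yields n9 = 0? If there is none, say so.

Check with in0=0, in1=0, in2=0, in3=0, in4=0, in5=1, in6=0:
n1 = in5 ∨ in2 = 1 ∨ 0 = 1
n2 = in0 ⊽ n1 = 0 ⊽ 1 = 0
n3 = n2 ∨ in1 = 0 ∨ 0 = 0
n4 = n2 ∧ n3 = 0 ∧ 0 = 0
n5 = n3 ∨ n4 = 0 ∨ 0 = 0
n6 = n5 ⊕ in3 = 0 ⊕ 0 = 0
n7 = in4 ∨ n6 = 0 ∨ 0 = 0
n8 = in0 ∨ n7 = 0 ∨ 0 = 0
n9 = n8 ∨ in6 = 0 ∨ 0 = 0
So n9 = 0 as required.

in0=0, in1=0, in2=0, in3=0, in4=0, in5=1, in6=0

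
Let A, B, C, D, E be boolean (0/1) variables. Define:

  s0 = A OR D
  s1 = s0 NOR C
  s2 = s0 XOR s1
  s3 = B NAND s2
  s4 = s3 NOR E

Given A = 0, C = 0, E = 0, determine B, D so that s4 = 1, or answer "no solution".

B=1, D=0

s4 = s3 NOR E must be 1, so both s3 = 0 and E = 0.
s3 = B NAND s2 must be 0, so both B = 1 and s2 = 1.
Check with A = 0, C = 0, E = 0 and B=1, D=0:
s0 = A OR D = 0 OR 0 = 0
s1 = s0 NOR C = 0 NOR 0 = 1
s2 = s0 XOR s1 = 0 XOR 1 = 1
s3 = B NAND s2 = 1 NAND 1 = 0
s4 = s3 NOR E = 0 NOR 0 = 1
So s4 = 1.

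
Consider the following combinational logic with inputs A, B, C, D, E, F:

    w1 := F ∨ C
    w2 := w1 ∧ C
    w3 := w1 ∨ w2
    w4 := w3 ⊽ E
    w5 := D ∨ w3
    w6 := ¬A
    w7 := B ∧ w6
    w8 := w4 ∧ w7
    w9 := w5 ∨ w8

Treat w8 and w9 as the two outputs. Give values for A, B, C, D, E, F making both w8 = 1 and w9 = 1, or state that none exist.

Check with A=0, B=1, C=0, D=1, E=0, F=0:
w1 = F ∨ C = 0 ∨ 0 = 0
w2 = w1 ∧ C = 0 ∧ 0 = 0
w3 = w1 ∨ w2 = 0 ∨ 0 = 0
w4 = w3 ⊽ E = 0 ⊽ 0 = 1
w5 = D ∨ w3 = 1 ∨ 0 = 1
w6 = ¬A = ¬0 = 1
w7 = B ∧ w6 = 1 ∧ 1 = 1
w8 = w4 ∧ w7 = 1 ∧ 1 = 1
w9 = w5 ∨ w8 = 1 ∨ 1 = 1
So w8 = 1 and w9 = 1.

A=0, B=1, C=0, D=1, E=0, F=0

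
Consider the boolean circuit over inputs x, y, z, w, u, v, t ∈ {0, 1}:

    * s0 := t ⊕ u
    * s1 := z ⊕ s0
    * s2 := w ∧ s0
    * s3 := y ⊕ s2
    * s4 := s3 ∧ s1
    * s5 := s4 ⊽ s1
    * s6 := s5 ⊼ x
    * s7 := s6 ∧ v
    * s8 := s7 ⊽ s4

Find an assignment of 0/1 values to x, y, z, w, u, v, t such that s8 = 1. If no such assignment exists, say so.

s8 = s7 ⊽ s4 must be 1, so both s7 = 0 and s4 = 0.
s7 = s6 ∧ v must be 0, so at least one of s6, v is 0.
Check with x=0, y=1, z=1, w=1, u=0, v=0, t=1:
s0 = t ⊕ u = 1 ⊕ 0 = 1
s1 = z ⊕ s0 = 1 ⊕ 1 = 0
s2 = w ∧ s0 = 1 ∧ 1 = 1
s3 = y ⊕ s2 = 1 ⊕ 1 = 0
s4 = s3 ∧ s1 = 0 ∧ 0 = 0
s5 = s4 ⊽ s1 = 0 ⊽ 0 = 1
s6 = s5 ⊼ x = 1 ⊼ 0 = 1
s7 = s6 ∧ v = 1 ∧ 0 = 0
s8 = s7 ⊽ s4 = 0 ⊽ 0 = 1
So s8 = 1 as required.

x=0, y=1, z=1, w=1, u=0, v=0, t=1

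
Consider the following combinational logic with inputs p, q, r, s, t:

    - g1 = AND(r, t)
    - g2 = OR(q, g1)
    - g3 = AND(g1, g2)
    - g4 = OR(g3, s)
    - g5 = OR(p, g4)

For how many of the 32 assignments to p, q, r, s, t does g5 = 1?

g5 = OR(p, g4) must be 1, so at least one of p, g4 is 1.
Enumerating the 32 input combinations, 26 give g5 = 1 and 6 give g5 = 0.

26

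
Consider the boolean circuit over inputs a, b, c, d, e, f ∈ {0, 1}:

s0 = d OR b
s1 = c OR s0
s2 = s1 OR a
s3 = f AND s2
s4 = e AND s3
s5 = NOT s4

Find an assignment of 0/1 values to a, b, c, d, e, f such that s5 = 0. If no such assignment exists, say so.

s5 = NOT s4 must be 0, so s4 = 1.
s4 = e AND s3 must be 1, so both e = 1 and s3 = 1.
Check with a=1, b=1, c=1, d=0, e=1, f=1:
s0 = d OR b = 0 OR 1 = 1
s1 = c OR s0 = 1 OR 1 = 1
s2 = s1 OR a = 1 OR 1 = 1
s3 = f AND s2 = 1 AND 1 = 1
s4 = e AND s3 = 1 AND 1 = 1
s5 = NOT s4 = NOT 1 = 0
So s5 = 0 as required.

a=1, b=1, c=1, d=0, e=1, f=1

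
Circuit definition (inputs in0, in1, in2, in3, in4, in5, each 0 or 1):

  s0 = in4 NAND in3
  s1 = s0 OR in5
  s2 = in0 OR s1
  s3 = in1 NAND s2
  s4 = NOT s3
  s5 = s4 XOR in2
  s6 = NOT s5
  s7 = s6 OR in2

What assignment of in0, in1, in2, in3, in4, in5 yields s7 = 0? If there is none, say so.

s7 = s6 OR in2 must be 0, so both s6 = 0 and in2 = 0.
Check with in0=0, in1=1, in2=0, in3=1, in4=0, in5=0:
s0 = in4 NAND in3 = 0 NAND 1 = 1
s1 = s0 OR in5 = 1 OR 0 = 1
s2 = in0 OR s1 = 0 OR 1 = 1
s3 = in1 NAND s2 = 1 NAND 1 = 0
s4 = NOT s3 = NOT 0 = 1
s5 = s4 XOR in2 = 1 XOR 0 = 1
s6 = NOT s5 = NOT 1 = 0
s7 = s6 OR in2 = 0 OR 0 = 0
So s7 = 0 as required.

in0=0, in1=1, in2=0, in3=1, in4=0, in5=0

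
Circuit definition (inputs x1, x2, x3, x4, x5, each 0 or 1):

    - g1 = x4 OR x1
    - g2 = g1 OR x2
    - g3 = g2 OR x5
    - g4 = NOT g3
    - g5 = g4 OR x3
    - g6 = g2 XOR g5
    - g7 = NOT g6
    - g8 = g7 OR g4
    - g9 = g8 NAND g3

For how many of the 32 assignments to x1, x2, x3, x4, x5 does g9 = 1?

g9 = g8 NAND g3 must be 1, so at least one of g8, g3 is 0.
Enumerating the 32 input combinations, 17 give g9 = 1 and 15 give g9 = 0.

17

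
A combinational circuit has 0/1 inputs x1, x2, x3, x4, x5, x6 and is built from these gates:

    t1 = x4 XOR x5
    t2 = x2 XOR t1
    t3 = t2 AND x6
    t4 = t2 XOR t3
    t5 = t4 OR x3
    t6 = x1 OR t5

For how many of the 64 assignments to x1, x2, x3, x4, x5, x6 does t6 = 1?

52

t6 = x1 OR t5 must be 1, so at least one of x1, t5 is 1.
Enumerating the 64 input combinations, 52 give t6 = 1 and 12 give t6 = 0.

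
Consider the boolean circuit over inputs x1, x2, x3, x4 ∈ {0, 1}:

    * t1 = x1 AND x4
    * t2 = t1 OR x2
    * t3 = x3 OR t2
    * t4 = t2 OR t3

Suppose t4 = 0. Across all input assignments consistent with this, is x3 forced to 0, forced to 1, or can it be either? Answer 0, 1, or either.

t4 = t2 OR t3 must be 0, so both t2 = 0 and t3 = 0.
t2 = t1 OR x2 must be 0, so both t1 = 0 and x2 = 0.
t3 = x3 OR t2 must be 0, so both x3 = 0 and t2 = 0.
Every assignment with t4 = 0 has x3 = 0; there are 3 such assignment(s).
  x1=0, x2=0, x3=0, x4=0
  x1=0, x2=0, x3=0, x4=1
  x1=1, x2=0, x3=0, x4=0

0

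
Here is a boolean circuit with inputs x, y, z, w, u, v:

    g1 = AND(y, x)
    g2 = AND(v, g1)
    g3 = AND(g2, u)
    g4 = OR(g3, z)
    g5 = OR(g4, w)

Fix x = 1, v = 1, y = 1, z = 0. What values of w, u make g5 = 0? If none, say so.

w=0 u=0

Check with x = 1, v = 1, y = 1, z = 0 and w=0, u=0:
g1 = AND(y, x) = AND(1, 1) = 1
g2 = AND(v, g1) = AND(1, 1) = 1
g3 = AND(g2, u) = AND(1, 0) = 0
g4 = OR(g3, z) = OR(0, 0) = 0
g5 = OR(g4, w) = OR(0, 0) = 0
So g5 = 0.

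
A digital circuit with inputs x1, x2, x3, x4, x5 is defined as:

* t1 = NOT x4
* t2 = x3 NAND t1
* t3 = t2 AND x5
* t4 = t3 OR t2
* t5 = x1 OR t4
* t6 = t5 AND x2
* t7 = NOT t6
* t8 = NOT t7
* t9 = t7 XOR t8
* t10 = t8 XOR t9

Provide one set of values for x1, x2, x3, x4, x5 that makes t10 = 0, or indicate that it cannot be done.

x1=0, x2=1, x3=0, x4=1, x5=0

t10 = t8 XOR t9 must be 0, so t8 and t9 are equal.
Check with x1=0, x2=1, x3=0, x4=1, x5=0:
t1 = NOT x4 = NOT 1 = 0
t2 = x3 NAND t1 = 0 NAND 0 = 1
t3 = t2 AND x5 = 1 AND 0 = 0
t4 = t3 OR t2 = 0 OR 1 = 1
t5 = x1 OR t4 = 0 OR 1 = 1
t6 = t5 AND x2 = 1 AND 1 = 1
t7 = NOT t6 = NOT 1 = 0
t8 = NOT t7 = NOT 0 = 1
t9 = t7 XOR t8 = 0 XOR 1 = 1
t10 = t8 XOR t9 = 1 XOR 1 = 0
So t10 = 0 as required.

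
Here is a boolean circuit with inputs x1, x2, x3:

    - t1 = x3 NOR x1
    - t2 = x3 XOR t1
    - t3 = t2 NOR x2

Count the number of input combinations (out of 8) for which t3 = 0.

7

t3 = t2 NOR x2 must be 0, so at least one of t2, x2 is 1.
Enumerating the 8 input combinations, 7 give t3 = 0 and 1 give t3 = 1.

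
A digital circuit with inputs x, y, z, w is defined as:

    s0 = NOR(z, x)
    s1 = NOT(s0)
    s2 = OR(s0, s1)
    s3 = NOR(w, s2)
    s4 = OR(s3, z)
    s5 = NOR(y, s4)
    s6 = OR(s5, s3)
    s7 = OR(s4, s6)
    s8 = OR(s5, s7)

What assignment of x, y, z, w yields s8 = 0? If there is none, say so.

x=1 y=1 z=0 w=1

s8 = OR(s5, s7) must be 0, so both s5 = 0 and s7 = 0.
s5 = NOR(y, s4) must be 0, so at least one of y, s4 is 1.
Check with x=1 y=1 z=0 w=1:
s0 = NOR(z, x) = NOR(0, 1) = 0
s1 = NOT(s0) = NOT 0 = 1
s2 = OR(s0, s1) = OR(0, 1) = 1
s3 = NOR(w, s2) = NOR(1, 1) = 0
s4 = OR(s3, z) = OR(0, 0) = 0
s5 = NOR(y, s4) = NOR(1, 0) = 0
s6 = OR(s5, s3) = OR(0, 0) = 0
s7 = OR(s4, s6) = OR(0, 0) = 0
s8 = OR(s5, s7) = OR(0, 0) = 0
So s8 = 0 as required.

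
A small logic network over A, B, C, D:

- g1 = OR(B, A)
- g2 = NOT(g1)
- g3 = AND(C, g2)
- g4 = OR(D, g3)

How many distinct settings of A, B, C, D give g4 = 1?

9

g4 = OR(D, g3) must be 1, so at least one of D, g3 is 1.
Enumerating the 16 input combinations, 9 give g4 = 1 and 7 give g4 = 0.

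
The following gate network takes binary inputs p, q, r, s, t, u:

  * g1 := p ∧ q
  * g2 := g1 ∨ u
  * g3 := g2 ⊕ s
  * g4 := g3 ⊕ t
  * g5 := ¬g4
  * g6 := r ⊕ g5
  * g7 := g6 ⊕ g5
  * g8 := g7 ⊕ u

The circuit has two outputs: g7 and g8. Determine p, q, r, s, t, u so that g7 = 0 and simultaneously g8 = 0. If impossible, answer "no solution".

p=1, q=0, r=0, s=1, t=1, u=0

Check with p=1, q=0, r=0, s=1, t=1, u=0:
g1 = p ∧ q = 1 ∧ 0 = 0
g2 = g1 ∨ u = 0 ∨ 0 = 0
g3 = g2 ⊕ s = 0 ⊕ 1 = 1
g4 = g3 ⊕ t = 1 ⊕ 1 = 0
g5 = ¬g4 = ¬0 = 1
g6 = r ⊕ g5 = 0 ⊕ 1 = 1
g7 = g6 ⊕ g5 = 1 ⊕ 1 = 0
g8 = g7 ⊕ u = 0 ⊕ 0 = 0
So g7 = 0 and g8 = 0.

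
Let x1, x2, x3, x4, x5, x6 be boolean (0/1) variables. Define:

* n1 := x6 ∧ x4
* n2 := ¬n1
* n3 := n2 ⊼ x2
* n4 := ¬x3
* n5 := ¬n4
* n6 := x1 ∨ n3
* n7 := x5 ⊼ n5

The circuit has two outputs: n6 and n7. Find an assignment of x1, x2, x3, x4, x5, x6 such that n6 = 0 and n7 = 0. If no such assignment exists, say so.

Check with x1=0, x2=1, x3=1, x4=0, x5=1, x6=1:
n1 = x6 ∧ x4 = 1 ∧ 0 = 0
n2 = ¬n1 = ¬0 = 1
n3 = n2 ⊼ x2 = 1 ⊼ 1 = 0
n4 = ¬x3 = ¬1 = 0
n5 = ¬n4 = ¬0 = 1
n6 = x1 ∨ n3 = 0 ∨ 0 = 0
n7 = x5 ⊼ n5 = 1 ⊼ 1 = 0
So n6 = 0 and n7 = 0.

x1=0, x2=1, x3=1, x4=0, x5=1, x6=1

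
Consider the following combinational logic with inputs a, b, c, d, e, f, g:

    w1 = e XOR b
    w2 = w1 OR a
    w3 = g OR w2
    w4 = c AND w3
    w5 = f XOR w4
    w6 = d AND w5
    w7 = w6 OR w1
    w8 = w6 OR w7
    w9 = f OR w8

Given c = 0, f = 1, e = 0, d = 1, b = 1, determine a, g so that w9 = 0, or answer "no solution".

no solution exists

With c = 0, f = 1, e = 0, d = 1, b = 1 fixed, none of the 4 settings of a, g give w9 = 0.
For example, with a=1, g=0:
w1 = e XOR b = 0 XOR 1 = 1
w2 = w1 OR a = 1 OR 1 = 1
w3 = g OR w2 = 0 OR 1 = 1
w4 = c AND w3 = 0 AND 1 = 0
w5 = f XOR w4 = 1 XOR 0 = 1
w6 = d AND w5 = 1 AND 1 = 1
w7 = w6 OR w1 = 1 OR 1 = 1
w8 = w6 OR w7 = 1 OR 1 = 1
w9 = f OR w8 = 1 OR 1 = 1
giving w9 = 1 ≠ 0.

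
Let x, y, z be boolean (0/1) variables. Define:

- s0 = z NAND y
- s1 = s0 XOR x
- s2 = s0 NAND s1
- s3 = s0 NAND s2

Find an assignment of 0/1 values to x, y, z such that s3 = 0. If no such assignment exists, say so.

x=1, y=0, z=0

s3 = s0 NAND s2 must be 0, so both s0 = 1 and s2 = 1.
s0 = z NAND y must be 1, so at least one of z, y is 0.
Check with x=1, y=0, z=0:
s0 = z NAND y = 0 NAND 0 = 1
s1 = s0 XOR x = 1 XOR 1 = 0
s2 = s0 NAND s1 = 1 NAND 0 = 1
s3 = s0 NAND s2 = 1 NAND 1 = 0
So s3 = 0 as required.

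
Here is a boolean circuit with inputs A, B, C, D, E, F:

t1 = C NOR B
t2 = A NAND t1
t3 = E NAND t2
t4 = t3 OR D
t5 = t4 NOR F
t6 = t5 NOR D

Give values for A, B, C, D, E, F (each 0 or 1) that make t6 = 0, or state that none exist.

A=1, B=1, C=1, D=0, E=1, F=0

t6 = t5 NOR D must be 0, so at least one of t5, D is 1.
Check with A=1, B=1, C=1, D=0, E=1, F=0:
t1 = C NOR B = 1 NOR 1 = 0
t2 = A NAND t1 = 1 NAND 0 = 1
t3 = E NAND t2 = 1 NAND 1 = 0
t4 = t3 OR D = 0 OR 0 = 0
t5 = t4 NOR F = 0 NOR 0 = 1
t6 = t5 NOR D = 1 NOR 0 = 0
So t6 = 0 as required.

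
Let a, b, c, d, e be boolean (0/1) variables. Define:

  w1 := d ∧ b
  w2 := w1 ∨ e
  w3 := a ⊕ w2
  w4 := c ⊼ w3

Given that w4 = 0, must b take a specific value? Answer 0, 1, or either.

Both values of b occur among assignments with w4 = 0:
  b=0: a=0, b=0, c=1, d=0, e=1
  b=1: a=0, b=1, c=1, d=0, e=1

either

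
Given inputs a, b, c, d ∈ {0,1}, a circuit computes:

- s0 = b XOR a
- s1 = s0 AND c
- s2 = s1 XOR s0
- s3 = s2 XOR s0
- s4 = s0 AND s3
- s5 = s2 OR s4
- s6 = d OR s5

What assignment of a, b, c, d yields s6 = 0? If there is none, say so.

s6 = d OR s5 must be 0, so both d = 0 and s5 = 0.
s5 = s2 OR s4 must be 0, so both s2 = 0 and s4 = 0.
Check with a=1, b=1, c=0, d=0:
s0 = b XOR a = 1 XOR 1 = 0
s1 = s0 AND c = 0 AND 0 = 0
s2 = s1 XOR s0 = 0 XOR 0 = 0
s3 = s2 XOR s0 = 0 XOR 0 = 0
s4 = s0 AND s3 = 0 AND 0 = 0
s5 = s2 OR s4 = 0 OR 0 = 0
s6 = d OR s5 = 0 OR 0 = 0
So s6 = 0 as required.

a=1, b=1, c=0, d=0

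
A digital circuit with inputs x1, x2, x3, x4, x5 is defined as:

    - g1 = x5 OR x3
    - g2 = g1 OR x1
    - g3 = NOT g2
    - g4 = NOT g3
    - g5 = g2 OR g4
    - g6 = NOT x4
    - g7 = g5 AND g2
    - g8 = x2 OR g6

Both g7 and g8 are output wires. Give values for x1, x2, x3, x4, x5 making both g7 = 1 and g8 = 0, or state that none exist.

x1=1, x2=0, x3=0, x4=1, x5=1

Check with x1=1, x2=0, x3=0, x4=1, x5=1:
g1 = x5 OR x3 = 1 OR 0 = 1
g2 = g1 OR x1 = 1 OR 1 = 1
g3 = NOT g2 = NOT 1 = 0
g4 = NOT g3 = NOT 0 = 1
g5 = g2 OR g4 = 1 OR 1 = 1
g6 = NOT x4 = NOT 1 = 0
g7 = g5 AND g2 = 1 AND 1 = 1
g8 = x2 OR g6 = 0 OR 0 = 0
So g7 = 1 and g8 = 0.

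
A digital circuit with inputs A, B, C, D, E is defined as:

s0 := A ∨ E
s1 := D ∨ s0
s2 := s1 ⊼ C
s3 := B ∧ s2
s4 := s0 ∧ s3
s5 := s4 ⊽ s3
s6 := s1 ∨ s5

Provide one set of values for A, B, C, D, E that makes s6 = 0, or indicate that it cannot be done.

A=0, B=1, C=1, D=0, E=0

s6 = s1 ∨ s5 must be 0, so both s1 = 0 and s5 = 0.
Check with A=0, B=1, C=1, D=0, E=0:
s0 = A ∨ E = 0 ∨ 0 = 0
s1 = D ∨ s0 = 0 ∨ 0 = 0
s2 = s1 ⊼ C = 0 ⊼ 1 = 1
s3 = B ∧ s2 = 1 ∧ 1 = 1
s4 = s0 ∧ s3 = 0 ∧ 1 = 0
s5 = s4 ⊽ s3 = 0 ⊽ 1 = 0
s6 = s1 ∨ s5 = 0 ∨ 0 = 0
So s6 = 0 as required.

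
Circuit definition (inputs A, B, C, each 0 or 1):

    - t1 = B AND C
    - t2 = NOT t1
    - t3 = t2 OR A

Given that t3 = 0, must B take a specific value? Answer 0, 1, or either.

1

t3 = t2 OR A must be 0, so both t2 = 0 and A = 0.
Every assignment with t3 = 0 has B = 1; there are 1 such assignment(s).
  A=0, B=1, C=1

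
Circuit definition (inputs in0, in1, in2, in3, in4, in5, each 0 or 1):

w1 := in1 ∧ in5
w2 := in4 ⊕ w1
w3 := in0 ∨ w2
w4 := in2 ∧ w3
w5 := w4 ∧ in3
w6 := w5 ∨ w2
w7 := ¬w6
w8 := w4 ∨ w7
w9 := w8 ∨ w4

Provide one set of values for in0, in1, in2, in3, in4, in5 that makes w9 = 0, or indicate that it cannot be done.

w9 = w8 ∨ w4 must be 0, so both w8 = 0 and w4 = 0.
w8 = w4 ∨ w7 must be 0, so both w4 = 0 and w7 = 0.
w4 = in2 ∧ w3 must be 0, so at least one of in2, w3 is 0.
Check with in0=0 in1=1 in2=0 in3=0 in4=1 in5=0:
w1 = in1 ∧ in5 = 1 ∧ 0 = 0
w2 = in4 ⊕ w1 = 1 ⊕ 0 = 1
w3 = in0 ∨ w2 = 0 ∨ 1 = 1
w4 = in2 ∧ w3 = 0 ∧ 1 = 0
w5 = w4 ∧ in3 = 0 ∧ 0 = 0
w6 = w5 ∨ w2 = 0 ∨ 1 = 1
w7 = ¬w6 = ¬1 = 0
w8 = w4 ∨ w7 = 0 ∨ 0 = 0
w9 = w8 ∨ w4 = 0 ∨ 0 = 0
So w9 = 0 as required.

in0=0 in1=1 in2=0 in3=0 in4=1 in5=0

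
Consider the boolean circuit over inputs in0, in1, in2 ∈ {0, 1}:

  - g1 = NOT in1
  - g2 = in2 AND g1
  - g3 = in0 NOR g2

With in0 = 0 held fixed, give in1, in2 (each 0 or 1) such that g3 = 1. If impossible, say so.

g3 = in0 NOR g2 must be 1, so both in0 = 0 and g2 = 0.
Check with in0 = 0 and in1=1, in2=0:
g1 = NOT in1 = NOT 1 = 0
g2 = in2 AND g1 = 0 AND 0 = 0
g3 = in0 NOR g2 = 0 NOR 0 = 1
So g3 = 1.

in1=1, in2=0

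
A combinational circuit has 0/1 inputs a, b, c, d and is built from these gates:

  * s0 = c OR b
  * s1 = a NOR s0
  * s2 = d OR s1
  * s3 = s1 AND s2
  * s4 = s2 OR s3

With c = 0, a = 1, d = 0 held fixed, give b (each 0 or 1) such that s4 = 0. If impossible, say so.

s4 = s2 OR s3 must be 0, so both s2 = 0 and s3 = 0.
s2 = d OR s1 must be 0, so both d = 0 and s1 = 0.
Check with c = 0, a = 1, d = 0 and b=1:
s0 = c OR b = 0 OR 1 = 1
s1 = a NOR s0 = 1 NOR 1 = 0
s2 = d OR s1 = 0 OR 0 = 0
s3 = s1 AND s2 = 0 AND 0 = 0
s4 = s2 OR s3 = 0 OR 0 = 0
So s4 = 0.

b=1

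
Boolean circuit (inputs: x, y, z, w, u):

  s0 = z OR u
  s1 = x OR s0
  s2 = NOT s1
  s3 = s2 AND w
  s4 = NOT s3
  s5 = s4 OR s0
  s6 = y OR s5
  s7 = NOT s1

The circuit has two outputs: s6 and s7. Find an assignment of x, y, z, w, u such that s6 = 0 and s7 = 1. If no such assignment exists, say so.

Check with x=0, y=0, z=0, w=1, u=0:
s0 = z OR u = 0 OR 0 = 0
s1 = x OR s0 = 0 OR 0 = 0
s2 = NOT s1 = NOT 0 = 1
s3 = s2 AND w = 1 AND 1 = 1
s4 = NOT s3 = NOT 1 = 0
s5 = s4 OR s0 = 0 OR 0 = 0
s6 = y OR s5 = 0 OR 0 = 0
s7 = NOT s1 = NOT 0 = 1
So s6 = 0 and s7 = 1.

x=0, y=0, z=0, w=1, u=0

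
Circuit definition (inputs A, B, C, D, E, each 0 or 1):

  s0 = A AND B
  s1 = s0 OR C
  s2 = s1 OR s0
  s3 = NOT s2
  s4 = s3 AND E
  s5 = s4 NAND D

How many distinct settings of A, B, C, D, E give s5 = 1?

s5 = s4 NAND D must be 1, so at least one of s4, D is 0.
Enumerating the 32 input combinations, 29 give s5 = 1 and 3 give s5 = 0.

29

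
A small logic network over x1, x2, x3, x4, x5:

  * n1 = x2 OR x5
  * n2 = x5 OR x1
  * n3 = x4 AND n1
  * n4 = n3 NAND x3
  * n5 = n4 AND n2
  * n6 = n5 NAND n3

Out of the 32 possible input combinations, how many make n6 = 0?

5

n6 = n5 NAND n3 must be 0, so both n5 = 1 and n3 = 1.
Enumerating the 32 input combinations, 5 give n6 = 0 and 27 give n6 = 1.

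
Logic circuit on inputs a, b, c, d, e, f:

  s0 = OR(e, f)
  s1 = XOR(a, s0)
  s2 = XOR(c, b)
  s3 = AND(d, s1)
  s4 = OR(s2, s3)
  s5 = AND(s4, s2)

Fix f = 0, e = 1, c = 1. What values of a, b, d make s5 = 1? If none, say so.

s5 = AND(s4, s2) must be 1, so both s4 = 1 and s2 = 1.
Check with f = 0, e = 1, c = 1 and a=0, b=0, d=1:
s0 = OR(e, f) = OR(1, 0) = 1
s1 = XOR(a, s0) = XOR(0, 1) = 1
s2 = XOR(c, b) = XOR(1, 0) = 1
s3 = AND(d, s1) = AND(1, 1) = 1
s4 = OR(s2, s3) = OR(1, 1) = 1
s5 = AND(s4, s2) = AND(1, 1) = 1
So s5 = 1.

a=0, b=0, d=1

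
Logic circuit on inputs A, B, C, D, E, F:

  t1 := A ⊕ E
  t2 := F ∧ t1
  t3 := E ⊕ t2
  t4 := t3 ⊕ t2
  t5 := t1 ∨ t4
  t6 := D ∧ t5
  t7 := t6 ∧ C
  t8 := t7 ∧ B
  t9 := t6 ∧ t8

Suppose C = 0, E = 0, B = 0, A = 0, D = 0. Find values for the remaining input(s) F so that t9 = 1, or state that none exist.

With C = 0, E = 0, B = 0, A = 0, D = 0 fixed, none of the 2 settings of F give t9 = 1.
For example, with F=0:
t1 = A ⊕ E = 0 ⊕ 0 = 0
t2 = F ∧ t1 = 0 ∧ 0 = 0
t3 = E ⊕ t2 = 0 ⊕ 0 = 0
t4 = t3 ⊕ t2 = 0 ⊕ 0 = 0
t5 = t1 ∨ t4 = 0 ∨ 0 = 0
t6 = D ∧ t5 = 0 ∧ 0 = 0
t7 = t6 ∧ C = 0 ∧ 0 = 0
t8 = t7 ∧ B = 0 ∧ 0 = 0
t9 = t6 ∧ t8 = 0 ∧ 0 = 0
giving t9 = 0 ≠ 1.

no solution exists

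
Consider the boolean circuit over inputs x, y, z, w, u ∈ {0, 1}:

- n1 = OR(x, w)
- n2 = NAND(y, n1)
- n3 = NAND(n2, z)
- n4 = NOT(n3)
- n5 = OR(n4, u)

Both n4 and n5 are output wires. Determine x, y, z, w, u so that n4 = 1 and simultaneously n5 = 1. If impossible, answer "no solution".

x=1 y=0 z=1 w=0 u=0

Check with x=1 y=0 z=1 w=0 u=0:
n1 = OR(x, w) = OR(1, 0) = 1
n2 = NAND(y, n1) = NAND(0, 1) = 1
n3 = NAND(n2, z) = NAND(1, 1) = 0
n4 = NOT(n3) = NOT 0 = 1
n5 = OR(n4, u) = OR(1, 0) = 1
So n4 = 1 and n5 = 1.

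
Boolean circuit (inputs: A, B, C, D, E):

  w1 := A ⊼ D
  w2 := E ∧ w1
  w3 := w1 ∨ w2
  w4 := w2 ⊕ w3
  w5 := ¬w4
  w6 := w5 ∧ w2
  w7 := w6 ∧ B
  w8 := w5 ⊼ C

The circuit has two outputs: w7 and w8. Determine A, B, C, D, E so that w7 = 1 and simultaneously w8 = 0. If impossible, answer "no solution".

A=1, B=1, C=1, D=0, E=1

Check with A=1, B=1, C=1, D=0, E=1:
w1 = A ⊼ D = 1 ⊼ 0 = 1
w2 = E ∧ w1 = 1 ∧ 1 = 1
w3 = w1 ∨ w2 = 1 ∨ 1 = 1
w4 = w2 ⊕ w3 = 1 ⊕ 1 = 0
w5 = ¬w4 = ¬0 = 1
w6 = w5 ∧ w2 = 1 ∧ 1 = 1
w7 = w6 ∧ B = 1 ∧ 1 = 1
w8 = w5 ⊼ C = 1 ⊼ 1 = 0
So w7 = 1 and w8 = 0.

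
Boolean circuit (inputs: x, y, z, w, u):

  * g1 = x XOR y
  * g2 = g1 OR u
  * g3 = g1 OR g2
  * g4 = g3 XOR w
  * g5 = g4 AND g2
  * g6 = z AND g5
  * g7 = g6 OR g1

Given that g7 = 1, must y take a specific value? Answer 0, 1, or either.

either

Both values of y occur among assignments with g7 = 1:
  y=0: x=0, y=0, z=1, w=0, u=1
  y=1: x=0, y=1, z=0, w=0, u=0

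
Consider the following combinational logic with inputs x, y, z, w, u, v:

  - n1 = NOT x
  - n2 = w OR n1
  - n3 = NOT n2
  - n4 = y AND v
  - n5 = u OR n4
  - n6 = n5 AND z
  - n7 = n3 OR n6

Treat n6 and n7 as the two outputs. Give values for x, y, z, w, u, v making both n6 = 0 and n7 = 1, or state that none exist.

x=1, y=0, z=0, w=0, u=1, v=0

Check with x=1, y=0, z=0, w=0, u=1, v=0:
n1 = NOT x = NOT 1 = 0
n2 = w OR n1 = 0 OR 0 = 0
n3 = NOT n2 = NOT 0 = 1
n4 = y AND v = 0 AND 0 = 0
n5 = u OR n4 = 1 OR 0 = 1
n6 = n5 AND z = 1 AND 0 = 0
n7 = n3 OR n6 = 1 OR 0 = 1
So n6 = 0 and n7 = 1.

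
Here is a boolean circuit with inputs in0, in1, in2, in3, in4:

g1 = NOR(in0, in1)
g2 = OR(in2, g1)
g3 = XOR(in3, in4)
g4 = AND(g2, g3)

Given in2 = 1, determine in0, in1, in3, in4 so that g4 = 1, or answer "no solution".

in0=0, in1=0, in3=0, in4=1

g4 = AND(g2, g3) must be 1, so both g2 = 1 and g3 = 1.
g2 = OR(in2, g1) must be 1, so at least one of in2, g1 is 1.
Check with in2 = 1 and in0=0, in1=0, in3=0, in4=1:
g1 = NOR(in0, in1) = NOR(0, 0) = 1
g2 = OR(in2, g1) = OR(1, 1) = 1
g3 = XOR(in3, in4) = XOR(0, 1) = 1
g4 = AND(g2, g3) = AND(1, 1) = 1
So g4 = 1.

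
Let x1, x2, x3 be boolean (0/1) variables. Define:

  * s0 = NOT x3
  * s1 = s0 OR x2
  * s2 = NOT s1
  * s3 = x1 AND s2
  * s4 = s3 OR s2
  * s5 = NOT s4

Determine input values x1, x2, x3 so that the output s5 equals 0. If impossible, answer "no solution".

s5 = NOT s4 must be 0, so s4 = 1.
Check with x1=1 x2=0 x3=1:
s0 = NOT x3 = NOT 1 = 0
s1 = s0 OR x2 = 0 OR 0 = 0
s2 = NOT s1 = NOT 0 = 1
s3 = x1 AND s2 = 1 AND 1 = 1
s4 = s3 OR s2 = 1 OR 1 = 1
s5 = NOT s4 = NOT 1 = 0
So s5 = 0 as required.

x1=1 x2=0 x3=1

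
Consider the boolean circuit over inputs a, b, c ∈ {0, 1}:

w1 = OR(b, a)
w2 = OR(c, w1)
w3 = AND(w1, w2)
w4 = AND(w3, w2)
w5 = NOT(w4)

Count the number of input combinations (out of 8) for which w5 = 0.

w5 = NOT(w4) must be 0, so w4 = 1.
w4 = AND(w3, w2) must be 1, so both w3 = 1 and w2 = 1.
w3 = AND(w1, w2) must be 1, so both w1 = 1 and w2 = 1.
Enumerating the 8 input combinations, 6 give w5 = 0 and 2 give w5 = 1.

6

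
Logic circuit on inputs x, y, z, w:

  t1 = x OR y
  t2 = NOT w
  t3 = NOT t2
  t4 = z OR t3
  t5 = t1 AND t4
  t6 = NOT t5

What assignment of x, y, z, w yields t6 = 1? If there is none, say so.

x=0 y=0 z=0 w=0

t6 = NOT t5 must be 1, so t5 = 0.
t5 = t1 AND t4 must be 0, so at least one of t1, t4 is 0.
Check with x=0 y=0 z=0 w=0:
t1 = x OR y = 0 OR 0 = 0
t2 = NOT w = NOT 0 = 1
t3 = NOT t2 = NOT 1 = 0
t4 = z OR t3 = 0 OR 0 = 0
t5 = t1 AND t4 = 0 AND 0 = 0
t6 = NOT t5 = NOT 0 = 1
So t6 = 1 as required.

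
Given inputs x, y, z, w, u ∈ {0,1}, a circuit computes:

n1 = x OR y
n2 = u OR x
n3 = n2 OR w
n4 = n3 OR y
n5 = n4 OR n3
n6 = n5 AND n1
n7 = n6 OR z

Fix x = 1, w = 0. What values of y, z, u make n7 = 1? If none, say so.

n7 = n6 OR z must be 1, so at least one of n6, z is 1.
Check with x = 1, w = 0 and y=0, z=0, u=0:
n1 = x OR y = 1 OR 0 = 1
n2 = u OR x = 0 OR 1 = 1
n3 = n2 OR w = 1 OR 0 = 1
n4 = n3 OR y = 1 OR 0 = 1
n5 = n4 OR n3 = 1 OR 1 = 1
n6 = n5 AND n1 = 1 AND 1 = 1
n7 = n6 OR z = 1 OR 0 = 1
So n7 = 1.

y=0, z=0, u=0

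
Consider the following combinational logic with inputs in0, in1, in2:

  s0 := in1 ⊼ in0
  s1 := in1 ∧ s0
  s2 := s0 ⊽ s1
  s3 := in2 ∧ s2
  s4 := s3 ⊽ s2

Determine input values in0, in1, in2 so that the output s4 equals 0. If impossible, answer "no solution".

s4 = s3 ⊽ s2 must be 0, so at least one of s3, s2 is 1.
Check with in0=1 in1=1 in2=0:
s0 = in1 ⊼ in0 = 1 ⊼ 1 = 0
s1 = in1 ∧ s0 = 1 ∧ 0 = 0
s2 = s0 ⊽ s1 = 0 ⊽ 0 = 1
s3 = in2 ∧ s2 = 0 ∧ 1 = 0
s4 = s3 ⊽ s2 = 0 ⊽ 1 = 0
So s4 = 0 as required.

in0=1 in1=1 in2=0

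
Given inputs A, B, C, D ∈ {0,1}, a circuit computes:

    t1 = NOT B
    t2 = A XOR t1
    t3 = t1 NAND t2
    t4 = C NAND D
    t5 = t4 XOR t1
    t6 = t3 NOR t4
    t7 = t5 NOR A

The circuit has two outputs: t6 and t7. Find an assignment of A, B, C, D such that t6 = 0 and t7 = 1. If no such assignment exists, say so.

Check with A=0, B=0, C=0, D=0:
t1 = NOT B = NOT 0 = 1
t2 = A XOR t1 = 0 XOR 1 = 1
t3 = t1 NAND t2 = 1 NAND 1 = 0
t4 = C NAND D = 0 NAND 0 = 1
t5 = t4 XOR t1 = 1 XOR 1 = 0
t6 = t3 NOR t4 = 0 NOR 1 = 0
t7 = t5 NOR A = 0 NOR 0 = 1
So t6 = 0 and t7 = 1.

A=0, B=0, C=0, D=0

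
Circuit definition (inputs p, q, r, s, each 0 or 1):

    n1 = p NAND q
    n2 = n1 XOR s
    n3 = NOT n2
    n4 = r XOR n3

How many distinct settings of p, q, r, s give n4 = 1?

8

n4 = r XOR n3 must be 1, so r and n3 differ.
Enumerating the 16 input combinations, 8 give n4 = 1 and 8 give n4 = 0.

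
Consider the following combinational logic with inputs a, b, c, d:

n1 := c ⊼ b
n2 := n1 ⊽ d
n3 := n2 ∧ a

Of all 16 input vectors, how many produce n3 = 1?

n3 = n2 ∧ a must be 1, so both n2 = 1 and a = 1.
n2 = n1 ⊽ d must be 1, so both n1 = 0 and d = 0.
n1 = c ⊼ b must be 0, so both c = 1 and b = 1.
Enumerating the 16 input combinations, 1 give n3 = 1 and 15 give n3 = 0.

1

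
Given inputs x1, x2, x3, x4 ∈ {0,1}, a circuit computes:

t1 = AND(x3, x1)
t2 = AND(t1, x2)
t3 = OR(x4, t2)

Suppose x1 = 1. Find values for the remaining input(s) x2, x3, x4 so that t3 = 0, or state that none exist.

Check with x1 = 1 and x2=0, x3=1, x4=0:
t1 = AND(x3, x1) = AND(1, 1) = 1
t2 = AND(t1, x2) = AND(1, 0) = 0
t3 = OR(x4, t2) = OR(0, 0) = 0
So t3 = 0.

x2=0, x3=1, x4=0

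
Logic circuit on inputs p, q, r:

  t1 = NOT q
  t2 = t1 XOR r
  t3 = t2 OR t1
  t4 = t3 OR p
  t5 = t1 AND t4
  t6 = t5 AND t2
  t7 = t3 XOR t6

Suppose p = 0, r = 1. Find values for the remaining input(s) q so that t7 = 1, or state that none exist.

q=1

t7 = t3 XOR t6 must be 1, so t3 and t6 differ.
Check with p = 0, r = 1 and q=1:
t1 = NOT q = NOT 1 = 0
t2 = t1 XOR r = 0 XOR 1 = 1
t3 = t2 OR t1 = 1 OR 0 = 1
t4 = t3 OR p = 1 OR 0 = 1
t5 = t1 AND t4 = 0 AND 1 = 0
t6 = t5 AND t2 = 0 AND 1 = 0
t7 = t3 XOR t6 = 1 XOR 0 = 1
So t7 = 1.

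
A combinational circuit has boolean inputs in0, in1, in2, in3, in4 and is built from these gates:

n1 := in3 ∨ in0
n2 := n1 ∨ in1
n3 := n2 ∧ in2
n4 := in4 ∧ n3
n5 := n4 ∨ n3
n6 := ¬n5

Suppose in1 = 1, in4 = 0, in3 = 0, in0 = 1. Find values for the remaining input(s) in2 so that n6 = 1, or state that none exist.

in2=0

n6 = ¬n5 must be 1, so n5 = 0.
Check with in1 = 1, in4 = 0, in3 = 0, in0 = 1 and in2=0:
n1 = in3 ∨ in0 = 0 ∨ 1 = 1
n2 = n1 ∨ in1 = 1 ∨ 1 = 1
n3 = n2 ∧ in2 = 1 ∧ 0 = 0
n4 = in4 ∧ n3 = 0 ∧ 0 = 0
n5 = n4 ∨ n3 = 0 ∨ 0 = 0
n6 = ¬n5 = ¬0 = 1
So n6 = 1.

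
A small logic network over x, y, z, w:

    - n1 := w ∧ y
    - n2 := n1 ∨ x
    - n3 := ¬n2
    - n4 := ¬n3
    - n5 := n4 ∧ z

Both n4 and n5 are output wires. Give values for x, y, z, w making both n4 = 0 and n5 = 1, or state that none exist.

no solution exists

Across all 16 input combinations, none give both n4 = 0 and n5 = 1.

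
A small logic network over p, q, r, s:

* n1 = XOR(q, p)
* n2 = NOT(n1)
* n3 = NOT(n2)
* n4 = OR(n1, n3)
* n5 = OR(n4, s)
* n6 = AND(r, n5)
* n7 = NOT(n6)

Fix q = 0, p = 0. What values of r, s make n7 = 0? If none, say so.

r=1, s=1

n7 = NOT(n6) must be 0, so n6 = 1.
n6 = AND(r, n5) must be 1, so both r = 1 and n5 = 1.
Check with q = 0, p = 0 and r=1, s=1:
n1 = XOR(q, p) = XOR(0, 0) = 0
n2 = NOT(n1) = NOT 0 = 1
n3 = NOT(n2) = NOT 1 = 0
n4 = OR(n1, n3) = OR(0, 0) = 0
n5 = OR(n4, s) = OR(0, 1) = 1
n6 = AND(r, n5) = AND(1, 1) = 1
n7 = NOT(n6) = NOT 1 = 0
So n7 = 0.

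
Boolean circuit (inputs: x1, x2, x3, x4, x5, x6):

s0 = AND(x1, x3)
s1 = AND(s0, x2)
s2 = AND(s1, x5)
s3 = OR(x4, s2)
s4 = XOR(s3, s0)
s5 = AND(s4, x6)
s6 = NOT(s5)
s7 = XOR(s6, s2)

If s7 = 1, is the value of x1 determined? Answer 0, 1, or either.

either

Both values of x1 occur among assignments with s7 = 1:
  x1=0: x1=0, x2=0, x3=0, x4=0, x5=0, x6=0
  x1=1: x1=1, x2=0, x3=0, x4=0, x5=0, x6=0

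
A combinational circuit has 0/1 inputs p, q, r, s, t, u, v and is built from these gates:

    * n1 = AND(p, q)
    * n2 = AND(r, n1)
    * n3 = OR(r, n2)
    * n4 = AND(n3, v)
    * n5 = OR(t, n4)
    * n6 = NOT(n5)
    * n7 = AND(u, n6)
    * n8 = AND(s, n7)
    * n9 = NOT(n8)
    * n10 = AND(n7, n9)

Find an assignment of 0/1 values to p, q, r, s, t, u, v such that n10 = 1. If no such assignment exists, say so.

n10 = AND(n7, n9) must be 1, so both n7 = 1 and n9 = 1.
n7 = AND(u, n6) must be 1, so both u = 1 and n6 = 1.
Check with p=1 q=1 r=0 s=0 t=0 u=1 v=0:
n1 = AND(p, q) = AND(1, 1) = 1
n2 = AND(r, n1) = AND(0, 1) = 0
n3 = OR(r, n2) = OR(0, 0) = 0
n4 = AND(n3, v) = AND(0, 0) = 0
n5 = OR(t, n4) = OR(0, 0) = 0
n6 = NOT(n5) = NOT 0 = 1
n7 = AND(u, n6) = AND(1, 1) = 1
n8 = AND(s, n7) = AND(0, 1) = 0
n9 = NOT(n8) = NOT 0 = 1
n10 = AND(n7, n9) = AND(1, 1) = 1
So n10 = 1 as required.

p=1 q=1 r=0 s=0 t=0 u=1 v=0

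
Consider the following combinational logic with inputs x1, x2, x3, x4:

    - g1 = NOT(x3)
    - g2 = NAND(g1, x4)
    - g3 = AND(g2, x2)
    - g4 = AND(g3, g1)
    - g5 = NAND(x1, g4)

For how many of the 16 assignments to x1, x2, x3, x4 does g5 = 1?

15

g5 = NAND(x1, g4) must be 1, so at least one of x1, g4 is 0.
Enumerating the 16 input combinations, 15 give g5 = 1 and 1 give g5 = 0.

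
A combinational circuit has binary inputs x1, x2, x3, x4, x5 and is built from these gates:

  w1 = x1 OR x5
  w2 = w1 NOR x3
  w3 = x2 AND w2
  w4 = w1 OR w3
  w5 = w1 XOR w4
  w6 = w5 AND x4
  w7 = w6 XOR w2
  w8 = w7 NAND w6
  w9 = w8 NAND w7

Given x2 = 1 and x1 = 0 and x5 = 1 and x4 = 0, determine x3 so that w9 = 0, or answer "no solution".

With x2 = 1 and x1 = 0 and x5 = 1 and x4 = 0 fixed, none of the 2 settings of x3 give w9 = 0.
For example, with x3=1:
w1 = x1 OR x5 = 0 OR 1 = 1
w2 = w1 NOR x3 = 1 NOR 1 = 0
w3 = x2 AND w2 = 1 AND 0 = 0
w4 = w1 OR w3 = 1 OR 0 = 1
w5 = w1 XOR w4 = 1 XOR 1 = 0
w6 = w5 AND x4 = 0 AND 0 = 0
w7 = w6 XOR w2 = 0 XOR 0 = 0
w8 = w7 NAND w6 = 0 NAND 0 = 1
w9 = w8 NAND w7 = 1 NAND 0 = 1
giving w9 = 1 ≠ 0.

no solution exists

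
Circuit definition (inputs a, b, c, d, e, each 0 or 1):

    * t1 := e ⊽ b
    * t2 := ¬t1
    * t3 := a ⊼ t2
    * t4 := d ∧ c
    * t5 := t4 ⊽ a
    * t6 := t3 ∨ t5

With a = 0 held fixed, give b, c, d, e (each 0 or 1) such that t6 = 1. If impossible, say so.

Check with a = 0 and b=0, c=0, d=1, e=0:
t1 = e ⊽ b = 0 ⊽ 0 = 1
t2 = ¬t1 = ¬1 = 0
t3 = a ⊼ t2 = 0 ⊼ 0 = 1
t4 = d ∧ c = 1 ∧ 0 = 0
t5 = t4 ⊽ a = 0 ⊽ 0 = 1
t6 = t3 ∨ t5 = 1 ∨ 1 = 1
So t6 = 1.

b=0 c=0 d=1 e=0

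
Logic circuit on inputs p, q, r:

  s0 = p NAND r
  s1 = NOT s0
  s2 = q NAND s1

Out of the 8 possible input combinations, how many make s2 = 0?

1

s2 = q NAND s1 must be 0, so both q = 1 and s1 = 1.
s1 = NOT s0 must be 1, so s0 = 0.
Enumerating the 8 input combinations, 1 give s2 = 0 and 7 give s2 = 1.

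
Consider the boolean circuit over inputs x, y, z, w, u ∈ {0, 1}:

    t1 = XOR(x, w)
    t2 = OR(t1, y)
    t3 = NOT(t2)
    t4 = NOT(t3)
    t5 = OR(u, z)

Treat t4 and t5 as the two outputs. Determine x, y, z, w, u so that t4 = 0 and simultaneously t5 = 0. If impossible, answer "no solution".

Check with x=0, y=0, z=0, w=0, u=0:
t1 = XOR(x, w) = XOR(0, 0) = 0
t2 = OR(t1, y) = OR(0, 0) = 0
t3 = NOT(t2) = NOT 0 = 1
t4 = NOT(t3) = NOT 1 = 0
t5 = OR(u, z) = OR(0, 0) = 0
So t4 = 0 and t5 = 0.

x=0, y=0, z=0, w=0, u=0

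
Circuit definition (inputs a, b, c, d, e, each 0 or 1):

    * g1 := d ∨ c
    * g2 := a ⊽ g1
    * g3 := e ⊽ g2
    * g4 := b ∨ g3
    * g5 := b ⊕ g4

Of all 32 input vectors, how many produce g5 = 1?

7

g5 = b ⊕ g4 must be 1, so b and g4 differ.
Enumerating the 32 input combinations, 7 give g5 = 1 and 25 give g5 = 0.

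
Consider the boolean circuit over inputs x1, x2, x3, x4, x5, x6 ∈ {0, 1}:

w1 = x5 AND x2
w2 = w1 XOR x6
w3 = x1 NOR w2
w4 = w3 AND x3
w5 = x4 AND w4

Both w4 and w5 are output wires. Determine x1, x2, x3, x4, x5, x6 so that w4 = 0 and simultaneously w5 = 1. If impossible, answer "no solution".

no solution exists

Across all 64 input combinations, none give both w4 = 0 and w5 = 1.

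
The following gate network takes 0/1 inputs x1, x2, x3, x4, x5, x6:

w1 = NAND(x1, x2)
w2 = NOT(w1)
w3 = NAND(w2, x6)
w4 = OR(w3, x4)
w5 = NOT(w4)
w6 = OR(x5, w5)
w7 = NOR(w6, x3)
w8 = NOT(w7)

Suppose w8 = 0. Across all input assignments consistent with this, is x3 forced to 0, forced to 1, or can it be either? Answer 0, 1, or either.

0

w8 = NOT(w7) must be 0, so w7 = 1.
w7 = NOR(w6, x3) must be 1, so both w6 = 0 and x3 = 0.
Every assignment with w8 = 0 has x3 = 0; there are 15 such assignment(s).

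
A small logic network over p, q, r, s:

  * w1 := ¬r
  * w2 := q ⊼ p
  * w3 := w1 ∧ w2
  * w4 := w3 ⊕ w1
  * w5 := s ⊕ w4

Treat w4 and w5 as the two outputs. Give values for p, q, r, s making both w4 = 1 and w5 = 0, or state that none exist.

p=1, q=1, r=0, s=1

Check with p=1, q=1, r=0, s=1:
w1 = ¬r = ¬0 = 1
w2 = q ⊼ p = 1 ⊼ 1 = 0
w3 = w1 ∧ w2 = 1 ∧ 0 = 0
w4 = w3 ⊕ w1 = 0 ⊕ 1 = 1
w5 = s ⊕ w4 = 1 ⊕ 1 = 0
So w4 = 1 and w5 = 0.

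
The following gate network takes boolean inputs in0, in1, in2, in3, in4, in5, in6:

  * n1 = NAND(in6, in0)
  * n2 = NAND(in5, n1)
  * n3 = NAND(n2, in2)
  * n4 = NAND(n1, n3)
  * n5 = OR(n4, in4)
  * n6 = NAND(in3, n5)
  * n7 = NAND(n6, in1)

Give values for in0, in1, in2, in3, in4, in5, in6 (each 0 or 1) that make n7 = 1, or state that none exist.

in0=0 in1=1 in2=0 in3=1 in4=1 in5=1 in6=1

n7 = NAND(n6, in1) must be 1, so at least one of n6, in1 is 0.
Check with in0=0 in1=1 in2=0 in3=1 in4=1 in5=1 in6=1:
n1 = NAND(in6, in0) = NAND(1, 0) = 1
n2 = NAND(in5, n1) = NAND(1, 1) = 0
n3 = NAND(n2, in2) = NAND(0, 0) = 1
n4 = NAND(n1, n3) = NAND(1, 1) = 0
n5 = OR(n4, in4) = OR(0, 1) = 1
n6 = NAND(in3, n5) = NAND(1, 1) = 0
n7 = NAND(n6, in1) = NAND(0, 1) = 1
So n7 = 1 as required.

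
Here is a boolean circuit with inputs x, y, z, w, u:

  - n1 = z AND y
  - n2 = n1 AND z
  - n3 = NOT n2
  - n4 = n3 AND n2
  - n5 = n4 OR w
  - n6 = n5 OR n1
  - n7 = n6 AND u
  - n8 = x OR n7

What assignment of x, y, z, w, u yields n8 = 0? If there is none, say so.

n8 = x OR n7 must be 0, so both x = 0 and n7 = 0.
Check with x=0, y=0, z=0, w=0, u=1:
n1 = z AND y = 0 AND 0 = 0
n2 = n1 AND z = 0 AND 0 = 0
n3 = NOT n2 = NOT 0 = 1
n4 = n3 AND n2 = 1 AND 0 = 0
n5 = n4 OR w = 0 OR 0 = 0
n6 = n5 OR n1 = 0 OR 0 = 0
n7 = n6 AND u = 0 AND 1 = 0
n8 = x OR n7 = 0 OR 0 = 0
So n8 = 0 as required.

x=0, y=0, z=0, w=0, u=1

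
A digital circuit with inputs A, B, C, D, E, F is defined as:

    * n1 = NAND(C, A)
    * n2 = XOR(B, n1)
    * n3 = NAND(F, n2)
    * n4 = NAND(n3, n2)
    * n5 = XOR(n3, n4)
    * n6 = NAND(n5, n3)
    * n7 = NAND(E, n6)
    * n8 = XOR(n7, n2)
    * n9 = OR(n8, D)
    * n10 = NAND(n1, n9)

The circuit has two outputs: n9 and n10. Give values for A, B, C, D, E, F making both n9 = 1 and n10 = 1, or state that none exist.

A=1, B=1, C=1, D=1, E=0, F=0

Check with A=1, B=1, C=1, D=1, E=0, F=0:
n1 = NAND(C, A) = NAND(1, 1) = 0
n2 = XOR(B, n1) = XOR(1, 0) = 1
n3 = NAND(F, n2) = NAND(0, 1) = 1
n4 = NAND(n3, n2) = NAND(1, 1) = 0
n5 = XOR(n3, n4) = XOR(1, 0) = 1
n6 = NAND(n5, n3) = NAND(1, 1) = 0
n7 = NAND(E, n6) = NAND(0, 0) = 1
n8 = XOR(n7, n2) = XOR(1, 1) = 0
n9 = OR(n8, D) = OR(0, 1) = 1
n10 = NAND(n1, n9) = NAND(0, 1) = 1
So n9 = 1 and n10 = 1.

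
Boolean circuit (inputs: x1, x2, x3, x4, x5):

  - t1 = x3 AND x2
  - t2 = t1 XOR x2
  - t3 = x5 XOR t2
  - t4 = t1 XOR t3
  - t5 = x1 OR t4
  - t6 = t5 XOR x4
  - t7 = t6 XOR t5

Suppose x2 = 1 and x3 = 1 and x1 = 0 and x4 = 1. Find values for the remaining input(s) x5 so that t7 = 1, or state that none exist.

t7 = t6 XOR t5 must be 1, so t6 and t5 differ.
Check with x2 = 1 and x3 = 1 and x1 = 0 and x4 = 1 and x5=1:
t1 = x3 AND x2 = 1 AND 1 = 1
t2 = t1 XOR x2 = 1 XOR 1 = 0
t3 = x5 XOR t2 = 1 XOR 0 = 1
t4 = t1 XOR t3 = 1 XOR 1 = 0
t5 = x1 OR t4 = 0 OR 0 = 0
t6 = t5 XOR x4 = 0 XOR 1 = 1
t7 = t6 XOR t5 = 1 XOR 0 = 1
So t7 = 1.

x5=1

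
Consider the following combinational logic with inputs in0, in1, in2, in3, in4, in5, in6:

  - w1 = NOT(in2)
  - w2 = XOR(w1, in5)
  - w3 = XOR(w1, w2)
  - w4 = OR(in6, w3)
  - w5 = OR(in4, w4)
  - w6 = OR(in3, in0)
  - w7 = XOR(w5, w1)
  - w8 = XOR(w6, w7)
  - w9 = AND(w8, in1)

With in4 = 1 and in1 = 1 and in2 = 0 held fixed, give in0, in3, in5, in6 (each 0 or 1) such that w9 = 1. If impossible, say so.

w9 = AND(w8, in1) must be 1, so both w8 = 1 and in1 = 1.
Check with in4 = 1 and in1 = 1 and in2 = 0 and in0=0, in3=1, in5=0, in6=0:
w1 = NOT(in2) = NOT 0 = 1
w2 = XOR(w1, in5) = XOR(1, 0) = 1
w3 = XOR(w1, w2) = XOR(1, 1) = 0
w4 = OR(in6, w3) = OR(0, 0) = 0
w5 = OR(in4, w4) = OR(1, 0) = 1
w6 = OR(in3, in0) = OR(1, 0) = 1
w7 = XOR(w5, w1) = XOR(1, 1) = 0
w8 = XOR(w6, w7) = XOR(1, 0) = 1
w9 = AND(w8, in1) = AND(1, 1) = 1
So w9 = 1.

in0=0, in3=1, in5=0, in6=0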